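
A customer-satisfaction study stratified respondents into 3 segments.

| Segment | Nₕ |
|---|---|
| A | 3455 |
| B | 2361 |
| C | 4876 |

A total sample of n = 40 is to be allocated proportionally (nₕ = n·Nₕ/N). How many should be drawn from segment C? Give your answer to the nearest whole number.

Share of segment C = 4876/10692 = 0.45604.
Allocate 40 × 0.45604 = 18.242... → 18.

18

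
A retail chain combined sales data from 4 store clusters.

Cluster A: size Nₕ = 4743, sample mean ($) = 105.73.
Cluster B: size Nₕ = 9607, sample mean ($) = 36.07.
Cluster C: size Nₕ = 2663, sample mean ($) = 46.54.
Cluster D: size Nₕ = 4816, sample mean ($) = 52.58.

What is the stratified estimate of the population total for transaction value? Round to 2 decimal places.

A: 4743·105.73 = 501477.39
B: 9607·36.07 = 346524.49
C: 2663·46.54 = 123936.02
D: 4816·52.58 = 253225.28
τ̂ = Σ Nₕx̄ₕ = 1225163.18.

1225163.18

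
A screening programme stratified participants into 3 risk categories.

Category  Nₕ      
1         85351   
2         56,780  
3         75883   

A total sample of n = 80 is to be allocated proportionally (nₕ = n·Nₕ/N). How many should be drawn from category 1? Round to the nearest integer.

31

Share of category 1 = 85351/218014 = 0.39149.
Allocate 80 × 0.39149 = 31.319... → 31.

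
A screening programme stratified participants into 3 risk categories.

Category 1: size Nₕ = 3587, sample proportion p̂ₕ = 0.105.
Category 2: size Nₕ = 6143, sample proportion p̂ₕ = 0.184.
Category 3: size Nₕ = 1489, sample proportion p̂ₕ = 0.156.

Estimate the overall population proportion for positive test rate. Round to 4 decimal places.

N = 3587 + 6143 + 1489 = 11219.
Overall proportion = Σ (Nₕ/N)·p̂ₕ.
Σ Nₕp̂ₕ = 376.635 + 1130.312 + 232.284 = 1739.231.
1739.231 / 11219 = 0.155025... → 0.1550.

0.1550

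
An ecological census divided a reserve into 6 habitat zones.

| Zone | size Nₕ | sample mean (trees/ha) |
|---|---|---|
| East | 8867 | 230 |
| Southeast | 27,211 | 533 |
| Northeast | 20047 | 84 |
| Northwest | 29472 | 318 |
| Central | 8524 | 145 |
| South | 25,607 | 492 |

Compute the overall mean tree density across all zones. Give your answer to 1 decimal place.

346.1

x̄_st = (Σ Nₕx̄ₕ) / (Σ Nₕ) = (8867·230 + 27211·533 + 20047·84 + 29472·318 + 8524·145 + 25607·492) / 119728
= 41433541 / 119728 = 346.064... → 346.1.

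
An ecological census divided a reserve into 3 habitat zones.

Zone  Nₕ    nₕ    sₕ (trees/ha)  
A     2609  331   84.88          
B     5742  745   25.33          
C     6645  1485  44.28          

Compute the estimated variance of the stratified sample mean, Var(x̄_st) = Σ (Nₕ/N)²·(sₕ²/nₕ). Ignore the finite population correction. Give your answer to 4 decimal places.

1.0444

N = 14996. Term for each stratum: Wₕ²sₕ²/nₕ.
Var(x̄_st) = 0.6588401 + 0.1262669 + 0.2592554 = 1.0443625 → 1.0444.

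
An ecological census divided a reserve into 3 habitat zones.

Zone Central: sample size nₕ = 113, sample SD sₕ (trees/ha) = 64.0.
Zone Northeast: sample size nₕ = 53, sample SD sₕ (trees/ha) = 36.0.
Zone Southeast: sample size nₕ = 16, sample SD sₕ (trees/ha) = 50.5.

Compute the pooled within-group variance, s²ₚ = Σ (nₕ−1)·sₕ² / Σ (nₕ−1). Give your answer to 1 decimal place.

3153.1

Central: (113−1)·64.0² = 112·4096 = 458752
Northeast: (53−1)·36.0² = 52·1296 = 67392
Southeast: (16−1)·50.5² = 15·2550.25 = 38253.75
Numerator = 564397.75; denominator = Σ(nₕ−1) = 179.
s²ₚ = 564397.75/179 = 3153.060... → 3153.1.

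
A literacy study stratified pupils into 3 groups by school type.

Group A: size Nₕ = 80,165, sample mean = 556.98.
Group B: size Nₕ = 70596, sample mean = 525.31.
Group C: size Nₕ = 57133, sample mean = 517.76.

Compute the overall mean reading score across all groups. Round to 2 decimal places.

N = 80165 + 70596 + 57133 = 207894.
Overall mean = Σ (Nₕ/N)·x̄ₕ — weight by population share, not a simple average.
Σ Nₕx̄ₕ = 80165·556.98 + 70596·525.31 + 57133·517.76 = 44650301.7 + 37084784.76 + 29581182.08 = 111316268.54.
Divide by N: 111316268.54 / 207894 = 535.4472... → 535.45.

535.45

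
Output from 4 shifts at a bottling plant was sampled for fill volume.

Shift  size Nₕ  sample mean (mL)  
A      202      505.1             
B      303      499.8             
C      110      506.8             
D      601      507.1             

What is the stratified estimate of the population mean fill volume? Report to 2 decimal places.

x̄_st = (Σ Nₕx̄ₕ) / (Σ Nₕ) = (202·505.1 + 303·499.8 + 110·506.8 + 601·507.1) / 1216
= 613984.7 / 1216 = 504.9216... → 504.92.

504.92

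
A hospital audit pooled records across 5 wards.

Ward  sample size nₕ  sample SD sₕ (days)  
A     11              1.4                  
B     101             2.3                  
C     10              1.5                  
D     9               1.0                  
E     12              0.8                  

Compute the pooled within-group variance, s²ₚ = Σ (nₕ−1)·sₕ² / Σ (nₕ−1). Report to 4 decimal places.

A: (11−1)·1.4² = 10·1.96 = 19.6
B: (101−1)·2.3² = 100·5.29 = 529
C: (10−1)·1.5² = 9·2.25 = 20.25
D: (9−1)·1.0² = 8·1 = 8
E: (12−1)·0.8² = 11·0.64 = 7.04
Numerator = 583.89; denominator = Σ(nₕ−1) = 138.
s²ₚ = 583.89/138 = 4.231087... → 4.2311.

4.2311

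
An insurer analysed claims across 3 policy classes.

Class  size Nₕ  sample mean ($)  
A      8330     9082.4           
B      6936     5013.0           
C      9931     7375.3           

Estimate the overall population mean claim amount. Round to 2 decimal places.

7289.39

N = 25197; weights Wₕ = Nₕ/N = (0.3306, 0.2753, 0.3941).
x̄_st = Σ Wₕ·x̄ₕ = 0.3306·9082.4 + 0.2753·5013.0 + 0.3941·7375.3 ≈ 7289.3862...
→ 7289.39.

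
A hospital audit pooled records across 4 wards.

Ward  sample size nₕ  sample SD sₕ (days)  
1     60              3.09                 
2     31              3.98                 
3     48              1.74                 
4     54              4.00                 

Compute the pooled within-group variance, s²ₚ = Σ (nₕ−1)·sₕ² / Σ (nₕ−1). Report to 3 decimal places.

Degrees of freedom: 59 + 30 + 47 + 53 = 189.
Σ(nₕ−1)sₕ² = 59·9.5481 + 30·15.8404 + 47·3.0276 + 53·16 = 2028.8471.
s²ₚ = 2028.8471 / 189 = 10.73464... → 10.735.

10.735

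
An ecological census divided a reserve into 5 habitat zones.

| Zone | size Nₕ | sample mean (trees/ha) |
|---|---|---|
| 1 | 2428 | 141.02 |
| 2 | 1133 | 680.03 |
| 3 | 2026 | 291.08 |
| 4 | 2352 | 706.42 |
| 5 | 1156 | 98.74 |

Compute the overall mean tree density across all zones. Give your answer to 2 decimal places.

382.43

x̄_st = (Σ Nₕx̄ₕ) / (Σ Nₕ) = (2428·141.02 + 1133·680.03 + 2026·291.08 + 2352·706.42 + 1156·98.74) / 9095
= 3478241.91 / 9095 = 382.4345... → 382.43.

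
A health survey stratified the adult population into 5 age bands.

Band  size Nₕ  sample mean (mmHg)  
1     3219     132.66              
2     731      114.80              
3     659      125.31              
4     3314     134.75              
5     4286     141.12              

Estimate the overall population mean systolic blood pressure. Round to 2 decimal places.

134.73

N = 3219 + 731 + 659 + 3314 + 4286 = 12209.
The stratified mean weights each stratum mean by its population share Nₕ/N.
Σ Nₕx̄ₕ = 3219·132.66 + 731·114.80 + 659·125.31 + 3314·134.75 + 4286·141.12 = 427032.54 + 83918.8 + 82579.29 + 446561.5 + 604840.32 = 1644932.45.
Divide by N: 1644932.45 / 12209 = 134.7311... → 134.73.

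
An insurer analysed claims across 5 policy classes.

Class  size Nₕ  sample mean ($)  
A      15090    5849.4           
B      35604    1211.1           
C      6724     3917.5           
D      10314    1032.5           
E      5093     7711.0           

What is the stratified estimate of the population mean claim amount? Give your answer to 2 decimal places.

x̄_st = (Σ Nₕx̄ₕ) / (Σ Nₕ) = (15090·5849.4 + 35604·1211.1 + 6724·3917.5 + 10314·1032.5 + 5093·7711.0) / 72825
= 207650048.4 / 72825 = 2851.3567... → 2851.36.

2851.36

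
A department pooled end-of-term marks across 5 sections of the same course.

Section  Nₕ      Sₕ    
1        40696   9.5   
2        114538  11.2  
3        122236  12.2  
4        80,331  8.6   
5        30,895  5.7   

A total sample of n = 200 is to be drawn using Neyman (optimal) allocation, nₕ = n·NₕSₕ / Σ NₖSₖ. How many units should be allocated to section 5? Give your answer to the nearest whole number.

1: NₕSₕ = 40696·9.5 = 386612
2: NₕSₕ = 114538·11.2 = 1282825.6
3: NₕSₕ = 122236·12.2 = 1491279.2
4: NₕSₕ = 80331·8.6 = 690846.6
5: NₕSₕ = 30895·5.7 = 176101.5
Σ NₕSₕ = 4027664.9.
n_5 = 200·176101.5/4027664.9 = 8.745... → 9.

9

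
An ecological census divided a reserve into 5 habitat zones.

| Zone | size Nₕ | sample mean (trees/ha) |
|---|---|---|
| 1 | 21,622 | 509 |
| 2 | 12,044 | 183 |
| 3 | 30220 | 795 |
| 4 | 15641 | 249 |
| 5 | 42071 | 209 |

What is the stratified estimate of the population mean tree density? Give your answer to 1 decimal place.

N = 121598; weights Wₕ = Nₕ/N = (0.1778, 0.0990, 0.2485, 0.1286, 0.3460).
x̄_st = Σ Wₕ·x̄ₕ = 0.1778·509 + 0.0990·183 + 0.2485·795 + 0.1286·249 + 0.3460·209 ≈ 410.549...
→ 410.5.

410.5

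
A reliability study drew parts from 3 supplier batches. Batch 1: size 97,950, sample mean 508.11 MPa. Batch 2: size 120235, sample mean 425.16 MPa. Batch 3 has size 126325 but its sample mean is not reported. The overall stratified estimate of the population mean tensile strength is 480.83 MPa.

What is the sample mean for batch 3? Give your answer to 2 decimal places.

512.66

Σ Nₕx̄ₕ = N·μ, so 126325·x̄_3 = 344510·480.83 − (97950·508.11 + 120235·425.16).
= 165650743.3 − 100888487.1 = 64762256.2.
x̄_3 = 64762256.2 / 126325 = 512.6638... → 512.66.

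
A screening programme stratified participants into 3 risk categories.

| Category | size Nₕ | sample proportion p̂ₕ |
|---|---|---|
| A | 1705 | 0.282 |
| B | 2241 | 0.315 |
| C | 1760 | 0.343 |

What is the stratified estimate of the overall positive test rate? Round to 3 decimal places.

0.314

N = 1705 + 2241 + 1760 = 5706.
Overall proportion = Σ (Nₕ/N)·p̂ₕ.
Σ Nₕp̂ₕ = 480.81 + 705.915 + 603.68 = 1790.405.
1790.405 / 5706 = 0.31378... → 0.314.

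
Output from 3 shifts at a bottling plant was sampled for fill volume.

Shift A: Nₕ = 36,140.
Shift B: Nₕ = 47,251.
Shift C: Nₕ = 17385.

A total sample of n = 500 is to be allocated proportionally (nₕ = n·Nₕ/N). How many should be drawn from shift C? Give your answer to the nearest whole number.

N = 36140 + 47251 + 17385 = 100776.
n_C = 500·17385/100776 = 86.256... → 86.

86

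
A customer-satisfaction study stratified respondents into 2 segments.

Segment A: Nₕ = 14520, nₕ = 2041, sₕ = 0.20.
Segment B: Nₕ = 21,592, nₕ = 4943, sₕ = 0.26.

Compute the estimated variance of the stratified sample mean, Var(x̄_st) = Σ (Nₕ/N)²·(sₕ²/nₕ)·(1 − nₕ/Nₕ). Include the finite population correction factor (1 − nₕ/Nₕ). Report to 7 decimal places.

N = 36112; Wₕ = Nₕ/N.
segment A: (14520/36112)²·0.20²/2041·(1 − 2041/14520) = 0.0000027231
segment B: (21592/36112)²·0.26²/4943·(1 − 4943/21592) = 0.0000037699
Sum = 0.0000064930 → 0.0000065.

0.0000065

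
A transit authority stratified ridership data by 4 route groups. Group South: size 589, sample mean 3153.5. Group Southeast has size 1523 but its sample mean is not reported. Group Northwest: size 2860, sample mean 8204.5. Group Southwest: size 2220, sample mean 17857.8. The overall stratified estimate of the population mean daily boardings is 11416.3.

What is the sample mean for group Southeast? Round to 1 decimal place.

N = 589 + 1523 + 2860 + 2220 = 7192.
Overall total = μ·N = 11416.3·7192 = 82106029.6.
Subtract the known strata: 589·3153.5 + 2860·8204.5 + 2220·17857.8 = 64966597.5.
Remaining total for group Southeast: 82106029.6 − 64966597.5 = 17139432.1.
Divide by its size: 17139432.1 / 1523 = 11253.731... → 11253.7.

11253.7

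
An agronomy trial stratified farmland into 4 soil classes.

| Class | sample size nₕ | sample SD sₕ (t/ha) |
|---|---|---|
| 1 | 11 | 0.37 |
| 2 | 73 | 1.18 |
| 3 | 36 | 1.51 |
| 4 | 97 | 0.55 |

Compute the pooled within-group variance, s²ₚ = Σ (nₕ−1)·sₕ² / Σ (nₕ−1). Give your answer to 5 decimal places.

0.98810

Degrees of freedom: 10 + 72 + 35 + 96 = 213.
Σ(nₕ−1)sₕ² = 10·0.1369 + 72·1.3924 + 35·2.2801 + 96·0.3025 = 210.4653.
s²ₚ = 210.4653 / 213 = 0.9881 → 0.98810.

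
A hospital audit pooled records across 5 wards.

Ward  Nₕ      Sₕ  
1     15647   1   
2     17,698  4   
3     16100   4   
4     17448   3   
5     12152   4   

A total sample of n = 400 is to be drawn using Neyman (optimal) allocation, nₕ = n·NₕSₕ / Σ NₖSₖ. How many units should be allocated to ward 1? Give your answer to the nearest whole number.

25

Σ NₕSₕ = 15647·1 + 17698·4 + 16100·4 + 17448·3 + 12152·4 = 251791.
Share for 1: 15647/251791 = 0.06214.
n_1 = 400 × 0.06214 = 24.857... → 25.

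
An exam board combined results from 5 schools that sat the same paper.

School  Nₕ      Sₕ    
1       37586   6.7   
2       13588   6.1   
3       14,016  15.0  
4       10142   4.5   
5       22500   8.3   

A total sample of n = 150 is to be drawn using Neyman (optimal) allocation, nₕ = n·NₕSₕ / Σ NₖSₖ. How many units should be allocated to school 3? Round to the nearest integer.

41

Σ NₕSₕ = 37586·6.7 + 13588·6.1 + 14016·15.0 + 10142·4.5 + 22500·8.3 = 777342.
Share for 3: 210240/777342 = 0.27046.
n_3 = 150 × 0.27046 = 40.569... → 41.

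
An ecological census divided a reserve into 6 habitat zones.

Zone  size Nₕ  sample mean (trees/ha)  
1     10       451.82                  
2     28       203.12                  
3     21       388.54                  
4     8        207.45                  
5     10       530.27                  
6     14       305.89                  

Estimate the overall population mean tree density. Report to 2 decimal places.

325.38

N = 10 + 28 + 21 + 8 + 10 + 14 = 91.
The stratified mean weights each stratum mean by its population share Nₕ/N.
Σ Nₕx̄ₕ = 10·451.82 + 28·203.12 + 21·388.54 + 8·207.45 + 10·530.27 + 14·305.89 = 4518.2 + 5687.36 + 8159.34 + 1659.6 + 5302.7 + 4282.46 = 29609.66.
Divide by N: 29609.66 / 91 = 325.3809... → 325.38.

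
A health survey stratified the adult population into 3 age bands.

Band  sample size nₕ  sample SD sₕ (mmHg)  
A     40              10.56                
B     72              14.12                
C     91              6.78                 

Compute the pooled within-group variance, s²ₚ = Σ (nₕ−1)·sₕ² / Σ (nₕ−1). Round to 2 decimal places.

113.21

Degrees of freedom: 39 + 71 + 90 = 200.
Σ(nₕ−1)sₕ² = 39·111.5136 + 71·199.3744 + 90·45.9684 = 22641.7688.
s²ₚ = 22641.7688 / 200 = 113.2088... → 113.21.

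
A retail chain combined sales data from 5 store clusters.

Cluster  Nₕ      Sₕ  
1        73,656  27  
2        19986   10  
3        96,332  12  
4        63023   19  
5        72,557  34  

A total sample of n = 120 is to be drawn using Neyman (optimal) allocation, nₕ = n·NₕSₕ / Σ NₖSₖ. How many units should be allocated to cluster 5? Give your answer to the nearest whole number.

42

Σ NₕSₕ = 73656·27 + 19986·10 + 96332·12 + 63023·19 + 72557·34 = 7008931.
Share for 5: 2466938/7008931 = 0.35197.
n_5 = 120 × 0.35197 = 42.236... → 42.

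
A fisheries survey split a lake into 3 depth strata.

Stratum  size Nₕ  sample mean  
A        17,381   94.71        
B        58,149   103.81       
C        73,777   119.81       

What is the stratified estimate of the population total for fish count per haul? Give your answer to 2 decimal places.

16521824.57

Estimate total by summing Nₕ·x̄ₕ over strata.
17381·94.71 + 58149·103.81 + 73777·119.81 = 1646154.51 + 6036447.69 + 8839222.37 = 16521824.57.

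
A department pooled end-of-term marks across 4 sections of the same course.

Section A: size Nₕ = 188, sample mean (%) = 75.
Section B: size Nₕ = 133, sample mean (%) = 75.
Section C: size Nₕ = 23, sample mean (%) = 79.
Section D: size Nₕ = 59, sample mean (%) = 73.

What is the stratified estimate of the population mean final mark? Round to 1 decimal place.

74.9

N = 188 + 133 + 23 + 59 = 403.
The stratified mean weights each stratum mean by its population share Nₕ/N.
Σ Nₕx̄ₕ = 188·75 + 133·75 + 23·79 + 59·73 = 14100 + 9975 + 1817 + 4307 = 30199.
Divide by N: 30199 / 403 = 74.935... → 74.9.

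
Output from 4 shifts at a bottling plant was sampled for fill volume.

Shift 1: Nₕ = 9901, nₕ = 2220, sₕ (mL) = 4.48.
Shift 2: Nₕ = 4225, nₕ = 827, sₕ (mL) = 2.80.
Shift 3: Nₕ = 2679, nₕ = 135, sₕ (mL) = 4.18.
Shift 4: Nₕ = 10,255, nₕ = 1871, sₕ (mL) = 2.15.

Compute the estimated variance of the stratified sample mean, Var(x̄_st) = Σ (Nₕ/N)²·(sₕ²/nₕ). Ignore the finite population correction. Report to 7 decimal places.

N = 27060. Term for each stratum: Wₕ²sₕ²/nₕ.
Var(x̄_st) = 0.0012103350 + 0.0002311045 + 0.0012685531 + 0.0003548288 = 0.0030648214 → 0.0030648.

0.0030648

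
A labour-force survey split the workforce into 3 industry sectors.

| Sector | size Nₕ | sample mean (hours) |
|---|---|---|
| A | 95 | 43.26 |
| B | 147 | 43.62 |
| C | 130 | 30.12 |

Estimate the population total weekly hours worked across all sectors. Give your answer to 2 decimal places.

14437.44

A: 95·43.26 = 4109.7
B: 147·43.62 = 6412.14
C: 130·30.12 = 3915.6
τ̂ = Σ Nₕx̄ₕ = 14437.44.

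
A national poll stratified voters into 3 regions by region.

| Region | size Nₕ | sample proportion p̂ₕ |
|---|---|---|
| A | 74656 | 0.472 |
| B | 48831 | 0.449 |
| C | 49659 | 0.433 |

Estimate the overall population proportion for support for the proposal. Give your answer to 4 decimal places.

N = 74656 + 48831 + 49659 = 173146.
Overall proportion = Σ (Nₕ/N)·p̂ₕ.
Σ Nₕp̂ₕ = 35237.632 + 21925.119 + 21502.347 = 78665.098.
78665.098 / 173146 = 0.454328... → 0.4543.

0.4543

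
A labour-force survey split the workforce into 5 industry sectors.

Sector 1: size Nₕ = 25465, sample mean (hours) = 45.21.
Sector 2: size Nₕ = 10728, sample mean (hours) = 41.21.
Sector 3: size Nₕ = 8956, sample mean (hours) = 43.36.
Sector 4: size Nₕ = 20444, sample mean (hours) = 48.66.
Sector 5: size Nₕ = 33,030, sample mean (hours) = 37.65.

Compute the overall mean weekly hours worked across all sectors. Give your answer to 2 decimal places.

x̄_st = (Σ Nₕx̄ₕ) / (Σ Nₕ) = (25465·45.21 + 10728·41.21 + 8956·43.36 + 20444·48.66 + 33030·37.65) / 98623
= 4220090.23 / 98623 = 42.7901... → 42.79.

42.79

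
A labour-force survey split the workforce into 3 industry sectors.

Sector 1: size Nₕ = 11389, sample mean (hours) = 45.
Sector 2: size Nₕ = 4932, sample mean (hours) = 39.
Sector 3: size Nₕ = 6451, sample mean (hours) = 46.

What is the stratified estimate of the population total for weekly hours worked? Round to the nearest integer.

1: 11389·45 = 512505
2: 4932·39 = 192348
3: 6451·46 = 296746
τ̂ = Σ Nₕx̄ₕ = 1001599.

1001599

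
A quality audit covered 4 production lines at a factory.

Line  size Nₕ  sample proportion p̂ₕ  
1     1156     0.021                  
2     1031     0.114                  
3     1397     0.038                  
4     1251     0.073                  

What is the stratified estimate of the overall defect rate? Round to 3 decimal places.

Wₕ = Nₕ/N with N = 4835: 0.2391, 0.2132, 0.2889, 0.2587.
p̂_st = 0.2391·0.021 + 0.2132·0.114 + 0.2889·0.038 + 0.2587·0.073 ≈ 0.05920... → 0.059.

0.059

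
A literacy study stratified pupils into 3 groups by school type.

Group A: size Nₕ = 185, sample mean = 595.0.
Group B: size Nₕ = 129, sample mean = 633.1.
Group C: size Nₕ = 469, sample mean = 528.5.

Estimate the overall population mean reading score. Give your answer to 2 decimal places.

561.44

x̄_st = (Σ Nₕx̄ₕ) / (Σ Nₕ) = (185·595.0 + 129·633.1 + 469·528.5) / 783
= 439611.4 / 783 = 561.4450... → 561.44.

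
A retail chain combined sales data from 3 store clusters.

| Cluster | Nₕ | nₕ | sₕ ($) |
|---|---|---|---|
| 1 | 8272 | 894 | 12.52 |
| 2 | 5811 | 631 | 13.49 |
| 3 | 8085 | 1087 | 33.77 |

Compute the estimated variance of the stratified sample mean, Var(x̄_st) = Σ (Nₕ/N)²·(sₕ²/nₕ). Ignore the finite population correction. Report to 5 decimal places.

N = 22168. Term for each stratum: Wₕ²sₕ²/nₕ.
Var(x̄_st) = 0.02441401 + 0.01981724 + 0.13955314 = 0.18378439 → 0.18378.

0.18378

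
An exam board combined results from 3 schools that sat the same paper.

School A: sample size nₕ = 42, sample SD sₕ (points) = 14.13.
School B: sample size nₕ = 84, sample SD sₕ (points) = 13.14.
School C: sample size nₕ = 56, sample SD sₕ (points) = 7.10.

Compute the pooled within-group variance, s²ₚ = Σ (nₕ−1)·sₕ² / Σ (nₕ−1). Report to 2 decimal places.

Degrees of freedom: 41 + 83 + 55 = 179.
Σ(nₕ−1)sₕ² = 41·199.6569 + 83·172.6596 + 55·50.41 = 25289.2297.
s²ₚ = 25289.2297 / 179 = 141.2806... → 141.28.

141.28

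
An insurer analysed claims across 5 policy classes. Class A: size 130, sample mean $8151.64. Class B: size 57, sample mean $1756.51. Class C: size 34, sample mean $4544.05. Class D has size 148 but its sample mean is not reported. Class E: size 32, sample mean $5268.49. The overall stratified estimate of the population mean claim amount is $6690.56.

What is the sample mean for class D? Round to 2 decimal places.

N = 130 + 57 + 34 + 148 + 32 = 401.
Overall total = μ·N = 6690.56·401 = 2682914.56.
Subtract the known strata: 130·8151.64 + 57·1756.51 + 34·4544.05 + 32·5268.49 = 1482923.65.
Remaining total for class D: 2682914.56 − 1482923.65 = 1199990.91.
Divide by its size: 1199990.91 / 148 = 8108.0467... → 8108.05.

8108.05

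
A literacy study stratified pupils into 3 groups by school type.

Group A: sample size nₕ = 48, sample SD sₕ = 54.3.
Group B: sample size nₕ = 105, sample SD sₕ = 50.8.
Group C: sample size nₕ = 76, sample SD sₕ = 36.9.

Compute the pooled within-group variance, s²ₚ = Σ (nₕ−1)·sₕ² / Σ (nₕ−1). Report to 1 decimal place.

2252.6

A: (48−1)·54.3² = 47·2948.49 = 138579.03
B: (105−1)·50.8² = 104·2580.64 = 268386.56
C: (76−1)·36.9² = 75·1361.61 = 102120.75
Numerator = 509086.34; denominator = Σ(nₕ−1) = 226.
s²ₚ = 509086.34/226 = 2252.594... → 2252.6.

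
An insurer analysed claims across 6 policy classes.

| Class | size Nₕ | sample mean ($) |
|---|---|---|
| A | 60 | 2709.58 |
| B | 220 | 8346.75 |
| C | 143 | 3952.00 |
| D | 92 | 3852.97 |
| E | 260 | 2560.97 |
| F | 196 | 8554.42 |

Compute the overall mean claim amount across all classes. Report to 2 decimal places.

N = 60 + 220 + 143 + 92 + 260 + 196 = 971.
The stratified mean weights each stratum mean by its population share Nₕ/N.
Σ Nₕx̄ₕ = 60·2709.58 + 220·8346.75 + 143·3952.00 + 92·3852.97 + 260·2560.97 + 196·8554.42 = 162574.8 + 1836285 + 565136 + 354473.24 + 665852.2 + 1676666.32 = 5260987.56.
Divide by N: 5260987.56 / 971 = 5418.1128... → 5418.11.

5418.11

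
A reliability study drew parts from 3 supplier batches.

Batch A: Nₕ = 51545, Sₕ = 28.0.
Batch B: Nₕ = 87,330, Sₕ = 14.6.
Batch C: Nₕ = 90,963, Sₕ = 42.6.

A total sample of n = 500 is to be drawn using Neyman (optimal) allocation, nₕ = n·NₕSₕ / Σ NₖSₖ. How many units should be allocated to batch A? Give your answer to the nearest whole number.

Σ NₕSₕ = 51545·28.0 + 87330·14.6 + 90963·42.6 = 6593301.8.
Share for A: 1443260/6593301.8 = 0.21890.
n_A = 500 × 0.21890 = 109.449... → 109.

109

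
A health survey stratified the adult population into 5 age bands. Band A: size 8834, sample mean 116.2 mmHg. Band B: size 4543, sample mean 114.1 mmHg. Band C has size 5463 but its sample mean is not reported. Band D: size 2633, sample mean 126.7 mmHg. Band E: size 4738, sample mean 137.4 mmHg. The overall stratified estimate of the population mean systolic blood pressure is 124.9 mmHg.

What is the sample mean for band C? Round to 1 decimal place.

136.2

Σ Nₕx̄ₕ = N·μ, so 5463·x̄_C = 26211·124.9 − (8834·116.2 + 4543·114.1 + 2633·126.7 + 4738·137.4).
= 3273753.9 − 2529469.4 = 744284.5.
x̄_C = 744284.5 / 5463 = 136.241... → 136.2.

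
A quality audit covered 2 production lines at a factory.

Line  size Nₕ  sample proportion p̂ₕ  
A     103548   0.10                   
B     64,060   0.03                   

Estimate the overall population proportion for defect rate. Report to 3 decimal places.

0.073

N = 103548 + 64060 = 167608.
Overall proportion = Σ (Nₕ/N)·p̂ₕ.
Σ Nₕp̂ₕ = 10354.8 + 1921.8 = 12276.6.
12276.6 / 167608 = 0.07325... → 0.073.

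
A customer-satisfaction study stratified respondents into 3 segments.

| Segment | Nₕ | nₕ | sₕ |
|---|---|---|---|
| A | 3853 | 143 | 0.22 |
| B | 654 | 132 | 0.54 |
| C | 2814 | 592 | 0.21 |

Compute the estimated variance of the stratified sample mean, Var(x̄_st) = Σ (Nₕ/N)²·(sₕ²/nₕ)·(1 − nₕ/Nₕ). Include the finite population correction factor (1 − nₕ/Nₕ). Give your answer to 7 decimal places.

N = 7321. Term for each stratum: Wₕ²sₕ²/nₕ·(1−nₕ/Nₕ).
Var(x̄_st) = 0.0000902696 + 0.0000140709 + 0.0000086905 = 0.0001130309 → 0.0001130.

0.0001130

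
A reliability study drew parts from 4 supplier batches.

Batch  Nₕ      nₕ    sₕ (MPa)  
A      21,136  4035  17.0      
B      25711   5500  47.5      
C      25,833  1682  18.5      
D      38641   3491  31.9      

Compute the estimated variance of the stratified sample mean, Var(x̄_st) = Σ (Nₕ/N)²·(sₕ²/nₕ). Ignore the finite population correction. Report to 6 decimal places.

N = 111321; Wₕ = Nₕ/N.
batch A: (21136/111321)²·17.0²/4035 = 0.002581937
batch B: (25711/111321)²·47.5²/5500 = 0.021883071
batch C: (25833/111321)²·18.5²/1682 = 0.010957537
batch D: (38641/111321)²·31.9²/3491 = 0.035121579
Sum = 0.070544125 → 0.070544.

0.070544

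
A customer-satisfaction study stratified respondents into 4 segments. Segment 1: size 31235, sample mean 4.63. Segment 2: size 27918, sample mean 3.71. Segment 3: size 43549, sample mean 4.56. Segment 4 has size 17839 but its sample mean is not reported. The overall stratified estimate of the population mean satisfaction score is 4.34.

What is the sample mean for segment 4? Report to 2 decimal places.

N = 31235 + 27918 + 43549 + 17839 = 120541.
Overall total = μ·N = 4.34·120541 = 523147.94.
Subtract the known strata: 31235·4.63 + 27918·3.71 + 43549·4.56 = 446777.27.
Remaining total for segment 4: 523147.94 − 446777.27 = 76370.67.
Divide by its size: 76370.67 / 17839 = 4.2811... → 4.28.

4.28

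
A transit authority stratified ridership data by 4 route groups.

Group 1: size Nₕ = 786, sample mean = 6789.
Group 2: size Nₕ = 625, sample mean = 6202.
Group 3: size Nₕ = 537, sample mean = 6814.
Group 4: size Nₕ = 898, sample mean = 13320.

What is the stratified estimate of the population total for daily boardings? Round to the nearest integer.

24832882

Population total = Σ Nₕ·x̄ₕ (each stratum's size times its mean).
786·6789 + 625·6202 + 537·6814 + 898·13320 = 5336154 + 3876250 + 3659118 + 11961360 = 24832882.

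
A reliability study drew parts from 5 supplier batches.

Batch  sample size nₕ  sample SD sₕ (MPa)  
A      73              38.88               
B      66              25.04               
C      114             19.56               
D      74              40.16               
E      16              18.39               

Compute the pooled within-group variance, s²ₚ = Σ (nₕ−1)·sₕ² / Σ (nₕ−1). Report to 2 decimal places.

Degrees of freedom: 72 + 65 + 113 + 73 + 15 = 338.
Σ(nₕ−1)sₕ² = 72·1511.6544 + 65·627.0016 + 113·382.5936 + 73·1612.8256 + 15·338.1921 = 315636.4479.
s²ₚ = 315636.4479 / 338 = 933.8356... → 933.84.

933.84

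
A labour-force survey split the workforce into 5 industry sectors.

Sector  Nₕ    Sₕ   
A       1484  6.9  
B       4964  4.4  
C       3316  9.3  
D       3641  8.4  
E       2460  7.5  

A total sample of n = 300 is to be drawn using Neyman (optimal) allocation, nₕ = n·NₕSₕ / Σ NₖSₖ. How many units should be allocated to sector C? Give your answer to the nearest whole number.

83

A: NₕSₕ = 1484·6.9 = 10239.6
B: NₕSₕ = 4964·4.4 = 21841.6
C: NₕSₕ = 3316·9.3 = 30838.8
D: NₕSₕ = 3641·8.4 = 30584.4
E: NₕSₕ = 2460·7.5 = 18450
Σ NₕSₕ = 111954.4.
n_C = 300·30838.8/111954.4 = 82.638... → 83.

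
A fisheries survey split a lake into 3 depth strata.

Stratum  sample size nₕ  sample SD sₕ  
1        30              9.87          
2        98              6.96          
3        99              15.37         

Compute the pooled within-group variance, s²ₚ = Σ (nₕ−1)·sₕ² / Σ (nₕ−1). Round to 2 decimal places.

136.94

1: (30−1)·9.87² = 29·97.4169 = 2825.0901
2: (98−1)·6.96² = 97·48.4416 = 4698.8352
3: (99−1)·15.37² = 98·236.2369 = 23151.2162
Numerator = 30675.1415; denominator = Σ(nₕ−1) = 224.
s²ₚ = 30675.1415/224 = 136.9426... → 136.94.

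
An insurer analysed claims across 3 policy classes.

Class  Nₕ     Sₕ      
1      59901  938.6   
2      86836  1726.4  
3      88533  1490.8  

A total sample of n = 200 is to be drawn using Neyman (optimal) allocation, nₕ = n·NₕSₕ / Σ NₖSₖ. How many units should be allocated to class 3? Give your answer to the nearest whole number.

78

1: NₕSₕ = 59901·938.6 = 56223078.6
2: NₕSₕ = 86836·1726.4 = 149913670.4
3: NₕSₕ = 88533·1490.8 = 131984996.4
Σ NₕSₕ = 338121745.4.
n_3 = 200·131984996.4/338121745.4 = 78.070... → 78.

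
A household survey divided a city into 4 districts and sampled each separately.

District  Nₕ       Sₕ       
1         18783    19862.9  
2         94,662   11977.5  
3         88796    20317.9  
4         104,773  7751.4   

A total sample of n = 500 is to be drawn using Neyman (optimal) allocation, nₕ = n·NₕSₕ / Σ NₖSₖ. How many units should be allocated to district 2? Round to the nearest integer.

137

1: NₕSₕ = 18783·19862.9 = 373084850.7
2: NₕSₕ = 94662·11977.5 = 1133814105
3: NₕSₕ = 88796·20317.9 = 1804148248.4
4: NₕSₕ = 104773·7751.4 = 812137432.2
Σ NₕSₕ = 4123184636.3.
n_2 = 500·1133814105/4123184636.3 = 137.493... → 137.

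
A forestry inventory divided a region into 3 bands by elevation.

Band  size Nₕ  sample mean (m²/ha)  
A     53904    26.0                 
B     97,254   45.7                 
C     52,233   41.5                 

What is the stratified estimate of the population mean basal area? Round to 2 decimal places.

39.40

x̄_st = (Σ Nₕx̄ₕ) / (Σ Nₕ) = (53904·26.0 + 97254·45.7 + 52233·41.5) / 203391
= 8013681.3 / 203391 = 39.4004... → 39.40.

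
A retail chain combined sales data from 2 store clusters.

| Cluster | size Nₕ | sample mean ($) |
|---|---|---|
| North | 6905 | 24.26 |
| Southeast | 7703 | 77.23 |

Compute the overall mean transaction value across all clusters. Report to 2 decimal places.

N = 6905 + 7703 = 14608.
Weight each subgroup mean by Nₕ/N and sum.
Σ Nₕx̄ₕ = 6905·24.26 + 7703·77.23 = 167515.3 + 594902.69 = 762417.99.
Divide by N: 762417.99 / 14608 = 52.1918... → 52.19.

52.19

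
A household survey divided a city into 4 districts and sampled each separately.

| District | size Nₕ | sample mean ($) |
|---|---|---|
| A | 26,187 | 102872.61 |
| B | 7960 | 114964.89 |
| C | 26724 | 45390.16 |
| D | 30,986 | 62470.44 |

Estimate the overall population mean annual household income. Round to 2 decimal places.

N = 26187 + 7960 + 26724 + 30986 = 91857.
The stratified mean weights each stratum mean by its population share Nₕ/N.
Σ Nₕx̄ₕ = 26187·102872.61 + 7960·114964.89 + 26724·45390.16 + 30986·62470.44 = 2693925038.07 + 915120524.4 + 1213006635.84 + 1935709053.84 = 6757761252.15.
Divide by N: 6757761252.15 / 91857 = 73568.2773... → 73568.28.

73568.28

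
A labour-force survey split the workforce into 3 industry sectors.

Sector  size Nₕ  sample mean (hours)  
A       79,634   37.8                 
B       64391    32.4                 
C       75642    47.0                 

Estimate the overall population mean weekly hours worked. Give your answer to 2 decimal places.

N = 219667; weights Wₕ = Nₕ/N = (0.3625, 0.2931, 0.3443).
x̄_st = Σ Wₕ·x̄ₕ = 0.3625·37.8 + 0.2931·32.4 + 0.3443·47.0 ≈ 39.3851...
→ 39.39.

39.39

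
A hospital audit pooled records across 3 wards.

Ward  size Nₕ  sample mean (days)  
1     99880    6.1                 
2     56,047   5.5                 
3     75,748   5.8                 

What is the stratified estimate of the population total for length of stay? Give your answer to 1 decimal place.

1: 99880·6.1 = 609268
2: 56047·5.5 = 308258.5
3: 75748·5.8 = 439338.4
τ̂ = Σ Nₕx̄ₕ = 1356864.9.

1356864.9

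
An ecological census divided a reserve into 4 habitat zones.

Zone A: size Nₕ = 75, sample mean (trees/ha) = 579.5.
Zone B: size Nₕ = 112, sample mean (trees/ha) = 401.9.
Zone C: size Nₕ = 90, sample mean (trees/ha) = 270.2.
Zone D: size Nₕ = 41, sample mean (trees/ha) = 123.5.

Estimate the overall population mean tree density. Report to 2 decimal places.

370.62

N = 75 + 112 + 90 + 41 = 318.
Overall mean = Σ (Nₕ/N)·x̄ₕ — weight by population share, not a simple average.
Σ Nₕx̄ₕ = 75·579.5 + 112·401.9 + 90·270.2 + 41·123.5 = 43462.5 + 45012.8 + 24318 + 5063.5 = 117856.8.
Divide by N: 117856.8 / 318 = 370.6189... → 370.62.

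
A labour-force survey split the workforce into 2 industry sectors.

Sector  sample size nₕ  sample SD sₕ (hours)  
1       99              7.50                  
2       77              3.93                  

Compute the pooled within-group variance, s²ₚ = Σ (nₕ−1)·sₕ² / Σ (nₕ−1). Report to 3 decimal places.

38.427

1: (99−1)·7.50² = 98·56.25 = 5512.5
2: (77−1)·3.93² = 76·15.4449 = 1173.8124
Numerator = 6686.3124; denominator = Σ(nₕ−1) = 174.
s²ₚ = 6686.3124/174 = 38.42708... → 38.427.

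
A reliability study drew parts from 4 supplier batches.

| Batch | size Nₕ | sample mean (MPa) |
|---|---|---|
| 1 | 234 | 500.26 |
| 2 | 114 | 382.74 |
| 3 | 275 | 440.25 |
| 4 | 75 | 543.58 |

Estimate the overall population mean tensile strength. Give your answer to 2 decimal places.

462.08

N = 234 + 114 + 275 + 75 = 698.
The stratified mean weights each stratum mean by its population share Nₕ/N.
Σ Nₕx̄ₕ = 234·500.26 + 114·382.74 + 275·440.25 + 75·543.58 = 117060.84 + 43632.36 + 121068.75 + 40768.5 = 322530.45.
Divide by N: 322530.45 / 698 = 462.0780... → 462.08.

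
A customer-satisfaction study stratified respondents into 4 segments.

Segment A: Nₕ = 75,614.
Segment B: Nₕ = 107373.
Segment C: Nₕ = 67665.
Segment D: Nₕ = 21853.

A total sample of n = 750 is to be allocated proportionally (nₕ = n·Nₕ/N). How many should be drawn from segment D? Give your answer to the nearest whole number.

Share of segment D = 21853/272505 = 0.08019.
Allocate 750 × 0.08019 = 60.145... → 60.

60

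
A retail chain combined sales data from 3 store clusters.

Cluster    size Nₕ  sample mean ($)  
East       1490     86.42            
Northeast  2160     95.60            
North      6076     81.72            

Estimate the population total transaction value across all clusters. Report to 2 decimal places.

831792.52

Population total = Σ Nₕ·x̄ₕ (each stratum's size times its mean).
1490·86.42 + 2160·95.60 + 6076·81.72 = 128765.8 + 206496 + 496530.72 = 831792.52.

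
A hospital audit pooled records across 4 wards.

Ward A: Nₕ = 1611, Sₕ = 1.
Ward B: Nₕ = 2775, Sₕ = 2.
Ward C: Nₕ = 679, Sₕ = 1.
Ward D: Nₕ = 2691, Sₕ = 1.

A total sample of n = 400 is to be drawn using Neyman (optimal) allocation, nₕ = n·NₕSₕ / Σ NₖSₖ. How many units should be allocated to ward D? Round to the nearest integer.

A: NₕSₕ = 1611·1 = 1611
B: NₕSₕ = 2775·2 = 5550
C: NₕSₕ = 679·1 = 679
D: NₕSₕ = 2691·1 = 2691
Σ NₕSₕ = 10531.
n_D = 400·2691/10531 = 102.213... → 102.

102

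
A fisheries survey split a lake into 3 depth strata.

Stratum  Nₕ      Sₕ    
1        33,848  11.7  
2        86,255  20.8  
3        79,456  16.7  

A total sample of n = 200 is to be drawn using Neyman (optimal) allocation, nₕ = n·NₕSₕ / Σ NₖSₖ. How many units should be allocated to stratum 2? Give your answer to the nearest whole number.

1: NₕSₕ = 33848·11.7 = 396021.6
2: NₕSₕ = 86255·20.8 = 1794104
3: NₕSₕ = 79456·16.7 = 1326915.2
Σ NₕSₕ = 3517040.8.
n_2 = 200·1794104/3517040.8 = 102.023... → 102.

102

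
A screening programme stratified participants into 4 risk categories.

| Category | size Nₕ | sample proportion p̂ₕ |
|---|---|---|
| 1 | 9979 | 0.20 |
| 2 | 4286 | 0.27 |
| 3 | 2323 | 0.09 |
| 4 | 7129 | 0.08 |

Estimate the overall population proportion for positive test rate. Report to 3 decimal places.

0.166

N = 9979 + 4286 + 2323 + 7129 = 23717.
Overall proportion = Σ (Nₕ/N)·p̂ₕ.
Σ Nₕp̂ₕ = 1995.8 + 1157.22 + 209.07 + 570.32 = 3932.41.
3932.41 / 23717 = 0.16581... → 0.166.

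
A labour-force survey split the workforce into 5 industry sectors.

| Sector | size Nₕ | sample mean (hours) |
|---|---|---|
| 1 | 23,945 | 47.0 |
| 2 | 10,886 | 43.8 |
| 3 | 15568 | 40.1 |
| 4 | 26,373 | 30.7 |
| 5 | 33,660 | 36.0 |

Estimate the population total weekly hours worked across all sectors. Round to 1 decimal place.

4247909.7

1: 23945·47.0 = 1125415
2: 10886·43.8 = 476806.8
3: 15568·40.1 = 624276.8
4: 26373·30.7 = 809651.1
5: 33660·36.0 = 1211760
τ̂ = Σ Nₕx̄ₕ = 4247909.7.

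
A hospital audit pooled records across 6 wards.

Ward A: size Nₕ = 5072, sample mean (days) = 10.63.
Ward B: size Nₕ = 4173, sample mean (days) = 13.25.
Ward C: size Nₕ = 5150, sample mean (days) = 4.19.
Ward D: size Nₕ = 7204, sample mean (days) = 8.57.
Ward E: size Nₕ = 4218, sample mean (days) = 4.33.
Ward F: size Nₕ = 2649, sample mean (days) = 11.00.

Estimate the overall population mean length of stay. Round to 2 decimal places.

8.43

N = 5072 + 4173 + 5150 + 7204 + 4218 + 2649 = 28466.
Overall mean = Σ (Nₕ/N)·x̄ₕ — weight by population share, not a simple average.
Σ Nₕx̄ₕ = 5072·10.63 + 4173·13.25 + 5150·4.19 + 7204·8.57 + 4218·4.33 + 2649·11.00 = 53915.36 + 55292.25 + 21578.5 + 61738.28 + 18263.94 + 29139 = 239927.33.
Divide by N: 239927.33 / 28466 = 8.4286... → 8.43.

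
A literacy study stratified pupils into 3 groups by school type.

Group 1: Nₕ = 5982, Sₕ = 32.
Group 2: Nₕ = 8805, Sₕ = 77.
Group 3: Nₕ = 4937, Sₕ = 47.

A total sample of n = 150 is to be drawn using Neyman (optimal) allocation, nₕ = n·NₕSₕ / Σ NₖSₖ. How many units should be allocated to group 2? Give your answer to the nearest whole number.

92

1: NₕSₕ = 5982·32 = 191424
2: NₕSₕ = 8805·77 = 677985
3: NₕSₕ = 4937·47 = 232039
Σ NₕSₕ = 1101448.
n_2 = 150·677985/1101448 = 92.331... → 92.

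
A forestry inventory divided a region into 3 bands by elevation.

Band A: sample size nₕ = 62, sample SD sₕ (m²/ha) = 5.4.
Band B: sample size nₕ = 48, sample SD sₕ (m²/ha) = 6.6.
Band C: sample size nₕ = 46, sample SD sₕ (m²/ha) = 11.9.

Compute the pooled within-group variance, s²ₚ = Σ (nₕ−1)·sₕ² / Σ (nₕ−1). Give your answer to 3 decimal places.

66.657

Degrees of freedom: 61 + 47 + 45 = 153.
Σ(nₕ−1)sₕ² = 61·29.16 + 47·43.56 + 45·141.61 = 10198.53.
s²ₚ = 10198.53 / 153 = 66.65706... → 66.657.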